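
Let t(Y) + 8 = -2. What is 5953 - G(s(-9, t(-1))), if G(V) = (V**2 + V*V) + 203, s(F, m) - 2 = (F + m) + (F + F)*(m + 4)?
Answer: -10812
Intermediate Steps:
t(Y) = -10 (t(Y) = -8 - 2 = -10)
s(F, m) = 2 + F + m + 2*F*(4 + m) (s(F, m) = 2 + ((F + m) + (F + F)*(m + 4)) = 2 + ((F + m) + (2*F)*(4 + m)) = 2 + ((F + m) + 2*F*(4 + m)) = 2 + (F + m + 2*F*(4 + m)) = 2 + F + m + 2*F*(4 + m))
G(V) = 203 + 2*V**2 (G(V) = (V**2 + V**2) + 203 = 2*V**2 + 203 = 203 + 2*V**2)
5953 - G(s(-9, t(-1))) = 5953 - (203 + 2*(2 - 10 + 9*(-9) + 2*(-9)*(-10))**2) = 5953 - (203 + 2*(2 - 10 - 81 + 180)**2) = 5953 - (203 + 2*91**2) = 5953 - (203 + 2*8281) = 5953 - (203 + 16562) = 5953 - 1*16765 = 5953 - 16765 = -10812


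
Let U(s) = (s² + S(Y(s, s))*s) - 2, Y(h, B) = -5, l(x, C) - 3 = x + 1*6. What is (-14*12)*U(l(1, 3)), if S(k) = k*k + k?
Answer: -50064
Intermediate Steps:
l(x, C) = 9 + x (l(x, C) = 3 + (x + 1*6) = 3 + (x + 6) = 3 + (6 + x) = 9 + x)
S(k) = k + k² (S(k) = k² + k = k + k²)
U(s) = -2 + s² + 20*s (U(s) = (s² + (-5*(1 - 5))*s) - 2 = (s² + (-5*(-4))*s) - 2 = (s² + 20*s) - 2 = -2 + s² + 20*s)
(-14*12)*U(l(1, 3)) = (-14*12)*(-2 + (9 + 1)² + 20*(9 + 1)) = -168*(-2 + 10² + 20*10) = -168*(-2 + 100 + 200) = -168*298 = -50064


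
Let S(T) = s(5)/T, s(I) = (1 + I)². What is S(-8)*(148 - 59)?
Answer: -801/2 ≈ -400.50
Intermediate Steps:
S(T) = 36/T (S(T) = (1 + 5)²/T = 6²/T = 36/T)
S(-8)*(148 - 59) = (36/(-8))*(148 - 59) = (36*(-⅛))*89 = -9/2*89 = -801/2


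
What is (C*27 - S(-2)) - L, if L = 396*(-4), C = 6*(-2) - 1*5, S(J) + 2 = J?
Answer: 1129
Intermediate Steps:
S(J) = -2 + J
C = -17 (C = -12 - 5 = -17)
L = -1584
(C*27 - S(-2)) - L = (-17*27 - (-2 - 2)) - 1*(-1584) = (-459 - 1*(-4)) + 1584 = (-459 + 4) + 1584 = -455 + 1584 = 1129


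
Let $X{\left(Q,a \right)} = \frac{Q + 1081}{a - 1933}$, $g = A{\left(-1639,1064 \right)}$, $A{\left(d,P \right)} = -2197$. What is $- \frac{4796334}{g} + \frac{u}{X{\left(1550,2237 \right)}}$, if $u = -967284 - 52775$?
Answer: $- \frac{668666010638}{5780307} \approx -1.1568 \cdot 10^{5}$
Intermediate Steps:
$g = -2197$
$X{\left(Q,a \right)} = \frac{1081 + Q}{-1933 + a}$
$u = -1020059$ ($u = -967284 - 52775 = -1020059$)
$- \frac{4796334}{g} + \frac{u}{X{\left(1550,2237 \right)}} = - \frac{4796334}{-2197} - \frac{1020059}{\frac{1}{-1933 + 2237} \left(1081 + 1550\right)} = \left(-4796334\right) \left(- \frac{1}{2197}\right) - \frac{1020059}{\frac{1}{304} \cdot 2631} = \frac{4796334}{2197} - \frac{1020059}{\frac{1}{304} \cdot 2631} = \frac{4796334}{2197} - \frac{1020059}{\frac{2631}{304}} = \frac{4796334}{2197} - \frac{310097936}{2631} = - \frac{668666010638}{5780307}$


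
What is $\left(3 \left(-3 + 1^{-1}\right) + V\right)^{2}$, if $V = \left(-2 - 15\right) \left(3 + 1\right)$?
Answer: $5476$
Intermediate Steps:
$V = -68$ ($V = \left(-2 - 15\right) 4 = \left(-17\right) 4 = -68$)
$\left(3 \left(-3 + 1^{-1}\right) + V\right)^{2} = \left(3 \left(-3 + 1^{-1}\right) - 68\right)^{2} = \left(3 \left(-3 + 1\right) - 68\right)^{2} = \left(3 \left(-2\right) - 68\right)^{2} = \left(-6 - 68\right)^{2} = \left(-74\right)^{2} = 5476$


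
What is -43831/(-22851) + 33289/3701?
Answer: 922905470/84571551 ≈ 10.913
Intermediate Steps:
-43831/(-22851) + 33289/3701 = -43831*(-1/22851) + 33289*(1/3701) = 43831/22851 + 33289/3701 = 922905470/84571551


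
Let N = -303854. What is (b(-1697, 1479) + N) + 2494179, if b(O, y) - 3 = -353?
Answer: 2189975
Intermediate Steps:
b(O, y) = -350 (b(O, y) = 3 - 353 = -350)
(b(-1697, 1479) + N) + 2494179 = (-350 - 303854) + 2494179 = -304204 + 2494179 = 2189975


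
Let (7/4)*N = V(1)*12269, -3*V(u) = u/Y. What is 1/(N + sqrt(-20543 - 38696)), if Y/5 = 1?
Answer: -5152980/3061563751 - 11025*I*sqrt(59239)/3061563751 ≈ -0.0016831 - 0.00087647*I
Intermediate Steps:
Y = 5 (Y = 5*1 = 5)
V(u) = -u/15 (V(u) = -u/(3*5) = -u/15)
N = -49076/105 (N = 4*(-1/15*1*12269)/7 = 4*(-1/15*12269)/7 = (4/7)*(-12269/15) = -49076/105 ≈ -467.39)
1/(N + sqrt(-20543 - 38696)) = 1/(-49076/105 + sqrt(-20543 - 38696)) = 1/(-49076/105 + sqrt(-59239)) = 1/(-49076/105 + I*sqrt(59239))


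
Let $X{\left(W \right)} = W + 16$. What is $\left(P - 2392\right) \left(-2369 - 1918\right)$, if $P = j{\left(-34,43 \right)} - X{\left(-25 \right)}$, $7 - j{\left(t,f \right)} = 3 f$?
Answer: $10738935$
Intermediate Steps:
$X{\left(W \right)} = 16 + W$
$j{\left(t,f \right)} = 7 - 3 f$
$P = -113$ ($P = \left(7 - 129\right) - \left(16 - 25\right) = \left(7 - 129\right) - -9 = -122 + 9 = -113$)
$\left(P - 2392\right) \left(-2369 - 1918\right) = \left(-113 - 2392\right) \left(-2369 - 1918\right) = \left(-2505\right) \left(-4287\right) = 10738935$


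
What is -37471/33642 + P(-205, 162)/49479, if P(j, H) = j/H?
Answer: -397300753/356694111 ≈ -1.1138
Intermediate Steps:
P(j, H) = j/H
-37471/33642 + P(-205, 162)/49479 = -37471/33642 - 205/162/49479 = -37471*1/33642 - 205*1/162*(1/49479) = -5353/4806 - 205/162*1/49479 = -5353/4806 - 205/8015598 = -397300753/356694111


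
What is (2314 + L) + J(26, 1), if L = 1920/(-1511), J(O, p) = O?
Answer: 3533820/1511 ≈ 2338.7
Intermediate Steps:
L = -1920/1511 (L = 1920*(-1/1511) = -1920/1511 ≈ -1.2707)
(2314 + L) + J(26, 1) = (2314 - 1920/1511) + 26 = 3494534/1511 + 26 = 3533820/1511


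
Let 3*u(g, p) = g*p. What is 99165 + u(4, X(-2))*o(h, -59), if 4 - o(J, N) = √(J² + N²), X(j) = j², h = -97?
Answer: 297559/3 - 16*√12890/3 ≈ 98581.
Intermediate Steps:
u(g, p) = g*p/3 (u(g, p) = (g*p)/3 = g*p/3)
o(J, N) = 4 - √(J² + N²)
99165 + u(4, X(-2))*o(h, -59) = 99165 + ((⅓)*4*(-2)²)*(4 - √((-97)² + (-59)²)) = 99165 + ((⅓)*4*4)*(4 - √(9409 + 3481)) = 99165 + 16*(4 - √12890)/3 = 99165 + (64/3 - 16*√12890/3) = 297559/3 - 16*√12890/3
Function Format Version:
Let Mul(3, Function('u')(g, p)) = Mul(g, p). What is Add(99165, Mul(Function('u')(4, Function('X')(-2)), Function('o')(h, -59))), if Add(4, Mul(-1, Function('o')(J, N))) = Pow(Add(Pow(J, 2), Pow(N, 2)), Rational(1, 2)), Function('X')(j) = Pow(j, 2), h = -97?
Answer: Add(Rational(297559, 3), Mul(Rational(-16, 3), Pow(12890, Rational(1, 2)))) ≈ 98581.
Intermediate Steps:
Function('u')(g, p) = Mul(Rational(1, 3), g, p) (Function('u')(g, p) = Mul(Rational(1, 3), Mul(g, p)) = Mul(Rational(1, 3), g, p))
Function('o')(J, N) = Add(4, Mul(-1, Pow(Add(Pow(J, 2), Pow(N, 2)), Rational(1, 2))))
Add(99165, Mul(Function('u')(4, Function('X')(-2)), Function('o')(h, -59))) = Add(99165, Mul(Mul(Rational(1, 3), 4, Pow(-2, 2)), Add(4, Mul(-1, Pow(Add(Pow(-97, 2), Pow(-59, 2)), Rational(1, 2)))))) = Add(99165, Mul(Mul(Rational(1, 3), 4, 4), Add(4, Mul(-1, Pow(Add(9409, 3481), Rational(1, 2)))))) = Add(99165, Mul(Rational(16, 3), Add(4, Mul(-1, Pow(12890, Rational(1, 2)))))) = Add(99165, Add(Rational(64, 3), Mul(Rational(-16, 3), Pow(12890, Rational(1, 2))))) = Add(Rational(297559, 3), Mul(Rational(-16, 3), Pow(12890, Rational(1, 2))))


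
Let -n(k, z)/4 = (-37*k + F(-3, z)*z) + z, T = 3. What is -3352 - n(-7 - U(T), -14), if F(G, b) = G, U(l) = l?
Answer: -1760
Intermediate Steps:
n(k, z) = 8*z + 148*k (n(k, z) = -4*((-37*k - 3*z) + z) = -4*(-37*k - 2*z) = 8*z + 148*k)
-3352 - n(-7 - U(T), -14) = -3352 - (8*(-14) + 148*(-7 - 1*3)) = -3352 - (-112 + 148*(-7 - 3)) = -3352 - (-112 + 148*(-10)) = -3352 - (-112 - 1480) = -3352 - 1*(-1592) = -3352 + 1592 = -1760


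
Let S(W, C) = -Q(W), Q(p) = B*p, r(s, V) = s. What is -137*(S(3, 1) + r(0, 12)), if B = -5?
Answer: -2055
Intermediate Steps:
Q(p) = -5*p
S(W, C) = 5*W (S(W, C) = -(-5)*W = 5*W)
-137*(S(3, 1) + r(0, 12)) = -137*(5*3 + 0) = -137*(15 + 0) = -137*15 = -2055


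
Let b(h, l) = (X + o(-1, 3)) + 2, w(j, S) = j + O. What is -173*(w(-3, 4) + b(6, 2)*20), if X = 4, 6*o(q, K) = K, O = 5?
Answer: -22836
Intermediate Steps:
o(q, K) = K/6
w(j, S) = 5 + j (w(j, S) = j + 5 = 5 + j)
b(h, l) = 13/2 (b(h, l) = (4 + (⅙)*3) + 2 = (4 + ½) + 2 = 9/2 + 2 = 13/2)
-173*(w(-3, 4) + b(6, 2)*20) = -173*((5 - 3) + (13/2)*20) = -173*(2 + 130) = -173*132 = -22836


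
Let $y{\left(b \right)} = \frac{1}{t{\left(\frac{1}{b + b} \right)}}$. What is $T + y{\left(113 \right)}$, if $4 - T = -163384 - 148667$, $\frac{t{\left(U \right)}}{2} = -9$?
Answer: $\frac{5616989}{18} \approx 3.1206 \cdot 10^{5}$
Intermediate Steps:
$t{\left(U \right)} = -18$ ($t{\left(U \right)} = 2 \left(-9\right) = -18$)
$T = 312055$ ($T = 4 - \left(-163384 - 148667\right) = 4 - -312051 = 4 + 312051 = 312055$)
$y{\left(b \right)} = - \frac{1}{18}$ ($y{\left(b \right)} = \frac{1}{-18} = - \frac{1}{18}$)
$T + y{\left(113 \right)} = 312055 - \frac{1}{18} = \frac{5616989}{18}$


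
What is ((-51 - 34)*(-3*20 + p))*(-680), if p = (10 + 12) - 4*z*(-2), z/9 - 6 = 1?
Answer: 26934800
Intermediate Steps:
z = 63 (z = 54 + 9*1 = 54 + 9 = 63)
p = 526 (p = (10 + 12) - 4*63*(-2) = 22 - 252*(-2) = 22 + 504 = 526)
((-51 - 34)*(-3*20 + p))*(-680) = ((-51 - 34)*(-3*20 + 526))*(-680) = -85*(-60 + 526)*(-680) = -85*466*(-680) = -39610*(-680) = 26934800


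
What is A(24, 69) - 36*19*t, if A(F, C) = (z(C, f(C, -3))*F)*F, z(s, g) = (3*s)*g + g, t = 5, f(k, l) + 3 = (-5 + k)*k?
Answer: 528709284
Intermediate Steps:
f(k, l) = -3 + k*(-5 + k) (f(k, l) = -3 + (-5 + k)*k = -3 + k*(-5 + k))
z(s, g) = g + 3*g*s (z(s, g) = 3*g*s + g = g + 3*g*s)
A(F, C) = F**2*(1 + 3*C)*(-3 + C**2 - 5*C) (A(F, C) = (((-3 + C**2 - 5*C)*(1 + 3*C))*F)*F = (((1 + 3*C)*(-3 + C**2 - 5*C))*F)*F = (F*(1 + 3*C)*(-3 + C**2 - 5*C))*F = F**2*(1 + 3*C)*(-3 + C**2 - 5*C))
A(24, 69) - 36*19*t = -1*24**2*(1 + 3*69)*(3 - 1*69**2 + 5*69) - 36*19*5 = -1*576*(1 + 207)*(3 - 1*4761 + 345) - 684*5 = -1*576*208*(3 - 4761 + 345) - 1*3420 = -1*576*208*(-4413) - 3420 = 528712704 - 3420 = 528709284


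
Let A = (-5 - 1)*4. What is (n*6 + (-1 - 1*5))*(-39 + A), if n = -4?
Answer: 1890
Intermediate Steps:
A = -24 (A = -6*4 = -24)
(n*6 + (-1 - 1*5))*(-39 + A) = (-4*6 + (-1 - 1*5))*(-39 - 24) = (-24 + (-1 - 5))*(-63) = (-24 - 6)*(-63) = -30*(-63) = 1890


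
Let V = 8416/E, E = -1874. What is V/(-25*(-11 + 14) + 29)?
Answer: 2104/21551 ≈ 0.097629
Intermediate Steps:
V = -4208/937 (V = 8416/(-1874) = 8416*(-1/1874) = -4208/937 ≈ -4.4909)
V/(-25*(-11 + 14) + 29) = -4208/(937*(-25*(-11 + 14) + 29)) = -4208/(937*(-25*3 + 29)) = -4208/(937*(-75 + 29)) = -4208/937/(-46) = -4208/937*(-1/46) = 2104/21551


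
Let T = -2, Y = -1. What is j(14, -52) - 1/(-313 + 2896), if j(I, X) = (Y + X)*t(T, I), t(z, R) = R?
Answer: -1916587/2583 ≈ -742.00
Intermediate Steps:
j(I, X) = I*(-1 + X) (j(I, X) = (-1 + X)*I = I*(-1 + X))
j(14, -52) - 1/(-313 + 2896) = 14*(-1 - 52) - 1/(-313 + 2896) = 14*(-53) - 1/2583 = -742 - 1*1/2583 = -742 - 1/2583 = -1916587/2583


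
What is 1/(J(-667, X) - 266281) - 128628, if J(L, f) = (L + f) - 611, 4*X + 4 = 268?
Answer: -34407089605/267493 ≈ -1.2863e+5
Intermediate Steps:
X = 66 (X = -1 + (¼)*268 = -1 + 67 = 66)
J(L, f) = -611 + L + f
1/(J(-667, X) - 266281) - 128628 = 1/((-611 - 667 + 66) - 266281) - 128628 = 1/(-1212 - 266281) - 128628 = 1/(-267493) - 128628 = -1/267493 - 128628 = -34407089605/267493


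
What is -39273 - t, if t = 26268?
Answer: -65541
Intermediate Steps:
-39273 - t = -39273 - 1*26268 = -39273 - 26268 = -65541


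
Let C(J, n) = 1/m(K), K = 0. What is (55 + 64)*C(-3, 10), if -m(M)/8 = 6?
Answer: -119/48 ≈ -2.4792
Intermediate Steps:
m(M) = -48 (m(M) = -8*6 = -48)
C(J, n) = -1/48 (C(J, n) = 1/(-48) = -1/48)
(55 + 64)*C(-3, 10) = (55 + 64)*(-1/48) = 119*(-1/48) = -119/48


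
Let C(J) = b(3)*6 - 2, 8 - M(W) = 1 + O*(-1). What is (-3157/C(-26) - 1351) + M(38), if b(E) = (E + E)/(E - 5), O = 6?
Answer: -23603/20 ≈ -1180.2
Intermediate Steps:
b(E) = 2*E/(-5 + E) (b(E) = (2*E)/(-5 + E) = 2*E/(-5 + E))
M(W) = 13 (M(W) = 8 - (1 + 6*(-1)) = 8 - (1 - 6) = 8 - 1*(-5) = 8 + 5 = 13)
C(J) = -20 (C(J) = (2*3/(-5 + 3))*6 - 2 = (2*3/(-2))*6 - 2 = (2*3*(-½))*6 - 2 = -3*6 - 2 = -18 - 2 = -20)
(-3157/C(-26) - 1351) + M(38) = (-3157/(-20) - 1351) + 13 = (-3157*(-1/20) - 1351) + 13 = (3157/20 - 1351) + 13 = -23863/20 + 13 = -23603/20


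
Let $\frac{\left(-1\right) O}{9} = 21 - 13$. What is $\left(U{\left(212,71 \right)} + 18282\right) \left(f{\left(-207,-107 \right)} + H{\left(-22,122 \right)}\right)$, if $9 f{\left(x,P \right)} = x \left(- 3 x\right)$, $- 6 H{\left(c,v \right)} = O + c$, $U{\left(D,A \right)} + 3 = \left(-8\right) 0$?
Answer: $-260792586$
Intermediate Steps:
$U{\left(D,A \right)} = -3$ ($U{\left(D,A \right)} = -3 - 0 = -3 + 0 = -3$)
$O = -72$ ($O = - 9 \left(21 - 13\right) = \left(-9\right) 8 = -72$)
$H{\left(c,v \right)} = 12 - \frac{c}{6}$ ($H{\left(c,v \right)} = - \frac{-72 + c}{6} = 12 - \frac{c}{6}$)
$f{\left(x,P \right)} = - \frac{x^{2}}{3}$ ($f{\left(x,P \right)} = \frac{x \left(- 3 x\right)}{9} = \frac{\left(-3\right) x^{2}}{9} = - \frac{x^{2}}{3}$)
$\left(U{\left(212,71 \right)} + 18282\right) \left(f{\left(-207,-107 \right)} + H{\left(-22,122 \right)}\right) = \left(-3 + 18282\right) \left(- \frac{\left(-207\right)^{2}}{3} + \left(12 - - \frac{11}{3}\right)\right) = 18279 \left(\left(- \frac{1}{3}\right) 42849 + \left(12 + \frac{11}{3}\right)\right) = 18279 \left(-14283 + \frac{47}{3}\right) = 18279 \left(- \frac{42802}{3}\right) = -260792586$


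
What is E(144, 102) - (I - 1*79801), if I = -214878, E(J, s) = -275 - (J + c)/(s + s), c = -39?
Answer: 20019437/68 ≈ 2.9440e+5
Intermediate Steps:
E(J, s) = -275 - (-39 + J)/(2*s) (E(J, s) = -275 - (J - 39)/(s + s) = -275 - (-39 + J)/(2*s))
E(144, 102) - (I - 1*79801) = (½)*(39 - 1*144 - 550*102)/102 - (-214878 - 1*79801) = (½)*(1/102)*(39 - 144 - 56100) - (-214878 - 79801) = (½)*(1/102)*(-56205) - 1*(-294679) = -18735/68 + 294679 = 20019437/68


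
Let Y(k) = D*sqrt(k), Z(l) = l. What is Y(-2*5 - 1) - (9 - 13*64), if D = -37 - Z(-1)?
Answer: 823 - 36*I*sqrt(11) ≈ 823.0 - 119.4*I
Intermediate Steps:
D = -36 (D = -37 - 1*(-1) = -37 + 1 = -36)
Y(k) = -36*sqrt(k)
Y(-2*5 - 1) - (9 - 13*64) = -36*sqrt(-2*5 - 1) - (9 - 13*64) = -36*sqrt(-10 - 1) - (9 - 832) = -36*I*sqrt(11) - 1*(-823) = -36*I*sqrt(11) + 823 = 823 - 36*I*sqrt(11)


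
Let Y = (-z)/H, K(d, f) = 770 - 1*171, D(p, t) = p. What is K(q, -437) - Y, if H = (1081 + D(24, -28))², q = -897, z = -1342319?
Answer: 730051656/1221025 ≈ 597.90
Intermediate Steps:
H = 1221025 (H = (1081 + 24)² = 1105² = 1221025)
K(d, f) = 599 (K(d, f) = 770 - 171 = 599)
Y = 1342319/1221025 (Y = -1*(-1342319)/1221025 = 1342319*(1/1221025) = 1342319/1221025 ≈ 1.0993)
K(q, -437) - Y = 599 - 1*1342319/1221025 = 599 - 1342319/1221025 = 730051656/1221025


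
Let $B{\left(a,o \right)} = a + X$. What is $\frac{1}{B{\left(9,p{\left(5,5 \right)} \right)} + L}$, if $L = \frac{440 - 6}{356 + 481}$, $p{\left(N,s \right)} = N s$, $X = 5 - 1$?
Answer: $\frac{27}{365} \approx 0.073973$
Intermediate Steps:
$X = 4$ ($X = 5 - 1 = 4$)
$B{\left(a,o \right)} = 4 + a$ ($B{\left(a,o \right)} = a + 4 = 4 + a$)
$L = \frac{14}{27}$ ($L = \frac{434}{837} = 434 \cdot \frac{1}{837} = \frac{14}{27} \approx 0.51852$)
$\frac{1}{B{\left(9,p{\left(5,5 \right)} \right)} + L} = \frac{1}{\left(4 + 9\right) + \frac{14}{27}} = \frac{1}{13 + \frac{14}{27}} = \frac{1}{\frac{365}{27}} = \frac{27}{365}$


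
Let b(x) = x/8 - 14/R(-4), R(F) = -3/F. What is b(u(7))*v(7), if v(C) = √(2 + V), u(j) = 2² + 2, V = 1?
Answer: -215*√3/12 ≈ -31.033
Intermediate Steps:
u(j) = 6 (u(j) = 4 + 2 = 6)
v(C) = √3 (v(C) = √(2 + 1) = √3)
b(x) = -56/3 + x/8 (b(x) = x/8 - 14/((-3/(-4))) = x*(⅛) - 14/((-3*(-¼))) = x/8 - 14/¾ = x/8 - 14*4/3 = x/8 - 56/3 = -56/3 + x/8)
b(u(7))*v(7) = (-56/3 + (⅛)*6)*√3 = (-56/3 + ¾)*√3 = -215*√3/12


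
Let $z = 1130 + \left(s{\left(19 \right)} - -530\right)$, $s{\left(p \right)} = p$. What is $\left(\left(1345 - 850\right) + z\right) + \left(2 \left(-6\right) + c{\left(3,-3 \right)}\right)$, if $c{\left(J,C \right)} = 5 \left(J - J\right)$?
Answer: $2162$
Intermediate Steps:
$c{\left(J,C \right)} = 0$ ($c{\left(J,C \right)} = 5 \cdot 0 = 0$)
$z = 1679$ ($z = 1130 + \left(19 - -530\right) = 1130 + \left(19 + 530\right) = 1130 + 549 = 1679$)
$\left(\left(1345 - 850\right) + z\right) + \left(2 \left(-6\right) + c{\left(3,-3 \right)}\right) = \left(\left(1345 - 850\right) + 1679\right) + \left(2 \left(-6\right) + 0\right) = \left(\left(1345 - 850\right) + 1679\right) + \left(-12 + 0\right) = \left(495 + 1679\right) - 12 = 2174 - 12 = 2162$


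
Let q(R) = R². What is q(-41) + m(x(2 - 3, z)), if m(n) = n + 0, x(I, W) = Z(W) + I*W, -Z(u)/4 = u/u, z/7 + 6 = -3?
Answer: 1740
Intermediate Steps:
z = -63 (z = -42 + 7*(-3) = -42 - 21 = -63)
Z(u) = -4 (Z(u) = -4*u/u = -4*1 = -4)
x(I, W) = -4 + I*W
m(n) = n
q(-41) + m(x(2 - 3, z)) = (-41)² + (-4 + (2 - 3)*(-63)) = 1681 + (-4 - 1*(-63)) = 1681 + (-4 + 63) = 1681 + 59 = 1740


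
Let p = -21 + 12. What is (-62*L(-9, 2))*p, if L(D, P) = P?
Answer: 1116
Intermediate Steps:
p = -9
(-62*L(-9, 2))*p = -62*2*(-9) = -124*(-9) = 1116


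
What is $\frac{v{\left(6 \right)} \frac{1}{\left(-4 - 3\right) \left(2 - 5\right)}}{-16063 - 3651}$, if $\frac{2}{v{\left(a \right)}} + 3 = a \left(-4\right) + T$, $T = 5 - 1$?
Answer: $\frac{1}{4760931} \approx 2.1004 \cdot 10^{-7}$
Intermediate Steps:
$T = 4$ ($T = 5 - 1 = 4$)
$v{\left(a \right)} = \frac{2}{1 - 4 a}$ ($v{\left(a \right)} = \frac{2}{-3 + \left(a \left(-4\right) + 4\right)} = \frac{2}{-3 - \left(-4 + 4 a\right)} = \frac{2}{1 - 4 a}$)
$\frac{v{\left(6 \right)} \frac{1}{\left(-4 - 3\right) \left(2 - 5\right)}}{-16063 - 3651} = \frac{- \frac{2}{-1 + 4 \cdot 6} \frac{1}{\left(-4 - 3\right) \left(2 - 5\right)}}{-16063 - 3651} = \frac{- \frac{2}{-1 + 24} \frac{1}{\left(-7\right) \left(-3\right)}}{-19714} = \frac{\left(-2\right) \frac{1}{23}}{21} \left(- \frac{1}{19714}\right) = \left(-2\right) \frac{1}{23} \cdot \frac{1}{21} \left(- \frac{1}{19714}\right) = \left(- \frac{2}{23}\right) \frac{1}{21} \left(- \frac{1}{19714}\right) = \left(- \frac{2}{483}\right) \left(- \frac{1}{19714}\right) = \frac{1}{4760931}$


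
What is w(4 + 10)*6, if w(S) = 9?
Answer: 54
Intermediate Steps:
w(4 + 10)*6 = 9*6 = 54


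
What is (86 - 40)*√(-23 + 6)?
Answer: 46*I*√17 ≈ 189.66*I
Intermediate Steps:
(86 - 40)*√(-23 + 6) = 46*√(-17) = 46*(I*√17) = 46*I*√17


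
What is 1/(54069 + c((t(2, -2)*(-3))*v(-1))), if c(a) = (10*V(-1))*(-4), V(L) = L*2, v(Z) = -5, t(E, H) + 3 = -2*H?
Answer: 1/54149 ≈ 1.8468e-5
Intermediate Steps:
t(E, H) = -3 - 2*H
V(L) = 2*L
c(a) = 80 (c(a) = (10*(2*(-1)))*(-4) = (10*(-2))*(-4) = -20*(-4) = 80)
1/(54069 + c((t(2, -2)*(-3))*v(-1))) = 1/(54069 + 80) = 1/54149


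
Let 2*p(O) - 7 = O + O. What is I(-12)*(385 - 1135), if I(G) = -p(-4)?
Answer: -375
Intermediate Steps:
p(O) = 7/2 + O (p(O) = 7/2 + (O + O)/2 = 7/2 + (2*O)/2 = 7/2 + O)
I(G) = 1/2 (I(G) = -(7/2 - 4) = -1*(-1/2) = 1/2)
I(-12)*(385 - 1135) = (385 - 1135)/2 = (1/2)*(-750) = -375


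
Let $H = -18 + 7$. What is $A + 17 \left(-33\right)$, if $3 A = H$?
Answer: $- \frac{1694}{3} \approx -564.67$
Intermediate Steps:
$H = -11$
$A = - \frac{11}{3}$ ($A = \frac{1}{3} \left(-11\right) = - \frac{11}{3} \approx -3.6667$)
$A + 17 \left(-33\right) = - \frac{11}{3} + 17 \left(-33\right) = - \frac{11}{3} - 561 = - \frac{1694}{3}$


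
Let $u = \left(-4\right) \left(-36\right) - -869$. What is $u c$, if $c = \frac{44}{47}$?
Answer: $\frac{44572}{47} \approx 948.34$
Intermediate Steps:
$c = \frac{44}{47}$ ($c = 44 \cdot \frac{1}{47} = \frac{44}{47} \approx 0.93617$)
$u = 1013$ ($u = 144 + 869 = 1013$)
$u c = 1013 \cdot \frac{44}{47} = \frac{44572}{47}$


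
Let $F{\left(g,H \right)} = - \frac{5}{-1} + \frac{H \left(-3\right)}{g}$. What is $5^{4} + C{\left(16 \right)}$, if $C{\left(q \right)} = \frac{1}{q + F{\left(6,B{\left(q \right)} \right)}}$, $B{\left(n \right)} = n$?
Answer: $\frac{8126}{13} \approx 625.08$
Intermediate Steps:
$F{\left(g,H \right)} = 5 - \frac{3 H}{g}$ ($F{\left(g,H \right)} = \left(-5\right) \left(-1\right) + \frac{\left(-3\right) H}{g} = 5 - \frac{3 H}{g}$)
$C{\left(q \right)} = \frac{1}{5 + \frac{q}{2}}$ ($C{\left(q \right)} = \frac{1}{q - \left(-5 + \frac{3 q}{6}\right)} = \frac{1}{q - \left(-5 + 3 q \frac{1}{6}\right)} = \frac{1}{q - \left(-5 + \frac{q}{2}\right)} = \frac{1}{5 + \frac{q}{2}}$)
$5^{4} + C{\left(16 \right)} = 5^{4} + \frac{2}{10 + 16} = 625 + \frac{2}{26} = 625 + 2 \cdot \frac{1}{26} = 625 + \frac{1}{13} = \frac{8126}{13}$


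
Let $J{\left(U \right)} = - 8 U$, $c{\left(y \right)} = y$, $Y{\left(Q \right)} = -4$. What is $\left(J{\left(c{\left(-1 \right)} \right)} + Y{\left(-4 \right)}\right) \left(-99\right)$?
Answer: $-396$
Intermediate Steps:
$\left(J{\left(c{\left(-1 \right)} \right)} + Y{\left(-4 \right)}\right) \left(-99\right) = \left(\left(-8\right) \left(-1\right) - 4\right) \left(-99\right) = \left(8 - 4\right) \left(-99\right) = 4 \left(-99\right) = -396$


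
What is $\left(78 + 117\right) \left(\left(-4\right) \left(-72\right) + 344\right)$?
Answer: $123240$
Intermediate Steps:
$\left(78 + 117\right) \left(\left(-4\right) \left(-72\right) + 344\right) = 195 \left(288 + 344\right) = 195 \cdot 632 = 123240$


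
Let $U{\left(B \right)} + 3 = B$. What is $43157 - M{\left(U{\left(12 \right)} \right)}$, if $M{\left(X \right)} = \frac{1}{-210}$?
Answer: $\frac{9062971}{210} \approx 43157.0$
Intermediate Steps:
$U{\left(B \right)} = -3 + B$
$M{\left(X \right)} = - \frac{1}{210}$
$43157 - M{\left(U{\left(12 \right)} \right)} = 43157 - - \frac{1}{210} = 43157 + \frac{1}{210} = \frac{9062971}{210}$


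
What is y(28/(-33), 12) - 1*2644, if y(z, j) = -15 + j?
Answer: -2647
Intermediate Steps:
y(28/(-33), 12) - 1*2644 = (-15 + 12) - 1*2644 = -3 - 2644 = -2647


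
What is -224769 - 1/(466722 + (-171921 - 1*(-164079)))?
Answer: -103141998721/458880 ≈ -2.2477e+5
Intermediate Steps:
-224769 - 1/(466722 + (-171921 - 1*(-164079))) = -224769 - 1/(466722 + (-171921 + 164079)) = -224769 - 1/(466722 - 7842) = -224769 - 1/458880 = -103141998721/458880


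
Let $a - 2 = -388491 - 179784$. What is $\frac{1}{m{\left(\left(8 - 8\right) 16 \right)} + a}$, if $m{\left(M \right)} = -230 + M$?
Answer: $- \frac{1}{568503} \approx -1.759 \cdot 10^{-6}$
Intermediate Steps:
$a = -568273$ ($a = 2 - 568275 = -568273$)
$\frac{1}{m{\left(\left(8 - 8\right) 16 \right)} + a} = \frac{1}{\left(-230 + \left(8 - 8\right) 16\right) - 568273} = \frac{1}{\left(-230 + 0 \cdot 16\right) - 568273} = \frac{1}{\left(-230 + 0\right) - 568273} = \frac{1}{-230 - 568273} = \frac{1}{-568503} = - \frac{1}{568503}$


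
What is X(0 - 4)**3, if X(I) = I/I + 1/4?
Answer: 125/64 ≈ 1.9531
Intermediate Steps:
X(I) = 5/4 (X(I) = 1 + 1*(1/4) = 1 + 1/4 = 5/4)
X(0 - 4)**3 = (5/4)**3 = 125/64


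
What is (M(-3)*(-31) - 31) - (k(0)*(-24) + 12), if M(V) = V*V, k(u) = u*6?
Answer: -322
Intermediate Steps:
k(u) = 6*u
M(V) = V²
(M(-3)*(-31) - 31) - (k(0)*(-24) + 12) = ((-3)²*(-31) - 31) - ((6*0)*(-24) + 12) = (9*(-31) - 31) - (0*(-24) + 12) = (-279 - 31) - (0 + 12) = -310 - 1*12 = -310 - 12 = -322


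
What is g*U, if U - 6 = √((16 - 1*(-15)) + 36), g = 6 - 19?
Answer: -78 - 13*√67 ≈ -184.41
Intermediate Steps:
g = -13
U = 6 + √67 (U = 6 + √((16 - 1*(-15)) + 36) = 6 + √((16 + 15) + 36) = 6 + √(31 + 36) = 6 + √67 ≈ 14.185)
g*U = -13*(6 + √67) = -78 - 13*√67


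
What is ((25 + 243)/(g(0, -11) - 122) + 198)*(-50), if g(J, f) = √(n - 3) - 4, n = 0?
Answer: -773700/79 + 200*I*√3/237 ≈ -9793.7 + 1.4616*I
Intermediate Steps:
g(J, f) = -4 + I*√3 (g(J, f) = √(0 - 3) - 4 = √(-3) - 4 = I*√3 - 4 = -4 + I*√3)
((25 + 243)/(g(0, -11) - 122) + 198)*(-50) = ((25 + 243)/((-4 + I*√3) - 122) + 198)*(-50) = (268/(-126 + I*√3) + 198)*(-50) = (198 + 268/(-126 + I*√3))*(-50) = -9900 - 13400/(-126 + I*√3)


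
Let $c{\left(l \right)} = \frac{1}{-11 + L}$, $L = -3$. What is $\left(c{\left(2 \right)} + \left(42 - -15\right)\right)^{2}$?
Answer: $\frac{635209}{196} \approx 3240.9$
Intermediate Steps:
$c{\left(l \right)} = - \frac{1}{14}$ ($c{\left(l \right)} = \frac{1}{-11 - 3} = \frac{1}{-14} = - \frac{1}{14}$)
$\left(c{\left(2 \right)} + \left(42 - -15\right)\right)^{2} = \left(- \frac{1}{14} + \left(42 - -15\right)\right)^{2} = \left(- \frac{1}{14} + \left(42 + 15\right)\right)^{2} = \left(- \frac{1}{14} + 57\right)^{2} = \left(\frac{797}{14}\right)^{2} = \frac{635209}{196}$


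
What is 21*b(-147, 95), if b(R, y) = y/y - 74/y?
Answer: 441/95 ≈ 4.6421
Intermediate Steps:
b(R, y) = 1 - 74/y
21*b(-147, 95) = 21*((-74 + 95)/95) = 21*((1/95)*21) = 21*(21/95) = 441/95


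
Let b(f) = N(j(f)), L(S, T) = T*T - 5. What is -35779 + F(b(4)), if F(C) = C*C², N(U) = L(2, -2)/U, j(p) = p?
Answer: -2289857/64 ≈ -35779.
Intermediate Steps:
L(S, T) = -5 + T² (L(S, T) = T² - 5 = -5 + T²)
N(U) = -1/U (N(U) = (-5 + (-2)²)/U = (-5 + 4)/U = -1/U)
b(f) = -1/f
F(C) = C³
-35779 + F(b(4)) = -35779 + (-1/4)³ = -35779 + (-1*¼)³ = -35779 + (-¼)³ = -35779 - 1/64 = -2289857/64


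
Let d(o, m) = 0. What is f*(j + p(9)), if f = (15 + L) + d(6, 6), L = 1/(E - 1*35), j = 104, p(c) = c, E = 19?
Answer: 27007/16 ≈ 1687.9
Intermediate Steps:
L = -1/16 (L = 1/(19 - 1*35) = 1/(19 - 35) = 1/(-16) = -1/16 ≈ -0.062500)
f = 239/16 (f = (15 - 1/16) + 0 = 239/16 + 0 = 239/16 ≈ 14.938)
f*(j + p(9)) = 239*(104 + 9)/16 = (239/16)*113 = 27007/16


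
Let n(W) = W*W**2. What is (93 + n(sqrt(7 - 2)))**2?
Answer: 8774 + 930*sqrt(5) ≈ 10854.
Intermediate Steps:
n(W) = W**3
(93 + n(sqrt(7 - 2)))**2 = (93 + (sqrt(7 - 2))**3)**2 = (93 + (sqrt(5))**3)**2 = (93 + 5*sqrt(5))**2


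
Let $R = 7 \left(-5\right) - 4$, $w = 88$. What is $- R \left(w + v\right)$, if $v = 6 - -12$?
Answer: $4134$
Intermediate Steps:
$v = 18$ ($v = 6 + 12 = 18$)
$R = -39$ ($R = -35 - 4 = -39$)
$- R \left(w + v\right) = - \left(-39\right) \left(88 + 18\right) = - \left(-39\right) 106 = \left(-1\right) \left(-4134\right) = 4134$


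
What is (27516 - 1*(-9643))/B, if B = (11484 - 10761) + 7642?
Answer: 37159/8365 ≈ 4.4422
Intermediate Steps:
B = 8365 (B = 723 + 7642 = 8365)
(27516 - 1*(-9643))/B = (27516 - 1*(-9643))/8365 = (27516 + 9643)*(1/8365) = 37159*(1/8365) = 37159/8365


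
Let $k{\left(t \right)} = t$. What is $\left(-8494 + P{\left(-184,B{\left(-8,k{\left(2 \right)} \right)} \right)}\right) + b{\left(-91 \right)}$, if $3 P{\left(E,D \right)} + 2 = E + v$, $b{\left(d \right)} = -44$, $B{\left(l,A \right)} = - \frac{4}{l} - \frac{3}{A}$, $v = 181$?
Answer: $- \frac{25619}{3} \approx -8539.7$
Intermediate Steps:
$P{\left(E,D \right)} = \frac{179}{3} + \frac{E}{3}$ ($P{\left(E,D \right)} = - \frac{2}{3} + \frac{E + 181}{3} = - \frac{2}{3} + \frac{181 + E}{3} = - \frac{2}{3} + \left(\frac{181}{3} + \frac{E}{3}\right) = \frac{179}{3} + \frac{E}{3}$)
$\left(-8494 + P{\left(-184,B{\left(-8,k{\left(2 \right)} \right)} \right)}\right) + b{\left(-91 \right)} = \left(-8494 + \left(\frac{179}{3} + \frac{1}{3} \left(-184\right)\right)\right) - 44 = \left(-8494 + \left(\frac{179}{3} - \frac{184}{3}\right)\right) - 44 = \left(-8494 - \frac{5}{3}\right) - 44 = - \frac{25487}{3} - 44 = - \frac{25619}{3}$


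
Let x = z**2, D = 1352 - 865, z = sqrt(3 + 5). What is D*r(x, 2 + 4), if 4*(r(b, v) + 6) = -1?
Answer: -12175/4 ≈ -3043.8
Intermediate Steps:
z = 2*sqrt(2) (z = sqrt(8) = 2*sqrt(2) ≈ 2.8284)
D = 487
x = 8 (x = (2*sqrt(2))**2 = 8)
r(b, v) = -25/4 (r(b, v) = -6 + (1/4)*(-1) = -6 - 1/4 = -25/4)
D*r(x, 2 + 4) = 487*(-25/4) = -12175/4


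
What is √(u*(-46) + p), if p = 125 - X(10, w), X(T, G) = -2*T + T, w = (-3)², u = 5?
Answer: I*√95 ≈ 9.7468*I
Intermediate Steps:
w = 9
X(T, G) = -T
p = 135 (p = 125 - (-1)*10 = 125 - 1*(-10) = 125 + 10 = 135)
√(u*(-46) + p) = √(5*(-46) + 135) = √(-230 + 135) = √(-95) = I*√95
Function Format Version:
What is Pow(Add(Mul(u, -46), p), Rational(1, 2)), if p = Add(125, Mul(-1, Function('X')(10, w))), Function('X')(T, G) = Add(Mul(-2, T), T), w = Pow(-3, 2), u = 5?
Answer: Mul(I, Pow(95, Rational(1, 2))) ≈ Mul(9.7468, I)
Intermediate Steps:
w = 9
Function('X')(T, G) = Mul(-1, T)
p = 135 (p = Add(125, Mul(-1, Mul(-1, 10))) = Add(125, Mul(-1, -10)) = Add(125, 10) = 135)
Pow(Add(Mul(u, -46), p), Rational(1, 2)) = Pow(Add(Mul(5, -46), 135), Rational(1, 2)) = Pow(Add(-230, 135), Rational(1, 2)) = Pow(-95, Rational(1, 2)) = Mul(I, Pow(95, Rational(1, 2)))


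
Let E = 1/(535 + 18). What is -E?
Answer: -1/553 ≈ -0.0018083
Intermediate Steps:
E = 1/553 ≈ 0.0018083
-E = -1*1/553 = -1/553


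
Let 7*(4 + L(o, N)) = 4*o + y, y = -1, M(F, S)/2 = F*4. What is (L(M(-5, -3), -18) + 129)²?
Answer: 10404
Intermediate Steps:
M(F, S) = 8*F (M(F, S) = 2*(F*4) = 2*(4*F) = 8*F)
L(o, N) = -29/7 + 4*o/7 (L(o, N) = -4 + (4*o - 1)/7 = -4 + (-1 + 4*o)/7 = -4 + (-⅐ + 4*o/7) = -29/7 + 4*o/7)
(L(M(-5, -3), -18) + 129)² = ((-29/7 + 4*(8*(-5))/7) + 129)² = ((-29/7 + (4/7)*(-40)) + 129)² = ((-29/7 - 160/7) + 129)² = (-27 + 129)² = 102² = 10404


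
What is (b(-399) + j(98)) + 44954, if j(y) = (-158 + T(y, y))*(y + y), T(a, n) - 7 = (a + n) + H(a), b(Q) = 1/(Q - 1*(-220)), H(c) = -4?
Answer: 9485209/179 ≈ 52990.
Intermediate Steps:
b(Q) = 1/(220 + Q) (b(Q) = 1/(Q + 220) = 1/(220 + Q))
T(a, n) = 3 + a + n (T(a, n) = 7 + ((a + n) - 4) = 7 + (-4 + a + n) = 3 + a + n)
j(y) = 2*y*(-155 + 2*y) (j(y) = (-158 + (3 + y + y))*(y + y) = (-158 + (3 + 2*y))*(2*y) = (-155 + 2*y)*(2*y) = 2*y*(-155 + 2*y))
(b(-399) + j(98)) + 44954 = (1/(220 - 399) + 2*98*(-155 + 2*98)) + 44954 = (1/(-179) + 2*98*(-155 + 196)) + 44954 = (-1/179 + 2*98*41) + 44954 = (-1/179 + 8036) + 44954 = 1438443/179 + 44954 = 9485209/179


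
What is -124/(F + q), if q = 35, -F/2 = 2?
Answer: -4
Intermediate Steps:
F = -4 (F = -2*2 = -4)
-124/(F + q) = -124/(-4 + 35) = -124/31 = (1/31)*(-124) = -4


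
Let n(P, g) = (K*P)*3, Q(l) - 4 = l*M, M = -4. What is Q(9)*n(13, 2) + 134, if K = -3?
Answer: 3878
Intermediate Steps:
Q(l) = 4 - 4*l (Q(l) = 4 + l*(-4) = 4 - 4*l)
n(P, g) = -9*P (n(P, g) = -3*P*3 = -9*P)
Q(9)*n(13, 2) + 134 = (4 - 4*9)*(-9*13) + 134 = (4 - 36)*(-117) + 134 = -32*(-117) + 134 = 3744 + 134 = 3878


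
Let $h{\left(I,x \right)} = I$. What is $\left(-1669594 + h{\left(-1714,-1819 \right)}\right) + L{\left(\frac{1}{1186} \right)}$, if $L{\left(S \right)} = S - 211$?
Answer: $- \frac{1982421533}{1186} \approx -1.6715 \cdot 10^{6}$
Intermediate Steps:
$L{\left(S \right)} = -211 + S$
$\left(-1669594 + h{\left(-1714,-1819 \right)}\right) + L{\left(\frac{1}{1186} \right)} = \left(-1669594 - 1714\right) - \left(211 - \frac{1}{1186}\right) = -1671308 + \left(-211 + \frac{1}{1186}\right) = -1671308 - \frac{250245}{1186} = - \frac{1982421533}{1186}$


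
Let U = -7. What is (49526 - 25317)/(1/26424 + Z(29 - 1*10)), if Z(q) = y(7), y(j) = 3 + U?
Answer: -639698616/105695 ≈ -6052.3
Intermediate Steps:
y(j) = -4 (y(j) = 3 - 7 = -4)
Z(q) = -4
(49526 - 25317)/(1/26424 + Z(29 - 1*10)) = (49526 - 25317)/(1/26424 - 4) = 24209/(1/26424 - 4) = 24209/(-105695/26424) = 24209*(-26424/105695) = -639698616/105695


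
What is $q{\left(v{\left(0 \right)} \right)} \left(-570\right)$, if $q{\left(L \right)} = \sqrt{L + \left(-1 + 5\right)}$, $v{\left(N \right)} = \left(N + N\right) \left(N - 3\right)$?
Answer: $-1140$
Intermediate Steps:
$v{\left(N \right)} = 2 N \left(-3 + N\right)$
$q{\left(L \right)} = \sqrt{4 + L}$ ($q{\left(L \right)} = \sqrt{L + 4} = \sqrt{4 + L}$)
$q{\left(v{\left(0 \right)} \right)} \left(-570\right) = \sqrt{4 + 2 \cdot 0 \left(-3 + 0\right)} \left(-570\right) = \sqrt{4 + 2 \cdot 0 \left(-3\right)} \left(-570\right) = \sqrt{4 + 0} \left(-570\right) = \sqrt{4} \left(-570\right) = 2 \left(-570\right) = -1140$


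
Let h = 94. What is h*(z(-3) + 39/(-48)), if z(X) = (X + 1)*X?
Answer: 3901/8 ≈ 487.63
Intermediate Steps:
z(X) = X*(1 + X) (z(X) = (1 + X)*X = X*(1 + X))
h*(z(-3) + 39/(-48)) = 94*(-3*(1 - 3) + 39/(-48)) = 94*(-3*(-2) + 39*(-1/48)) = 94*(6 - 13/16) = 94*(83/16) = 3901/8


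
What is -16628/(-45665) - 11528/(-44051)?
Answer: 1258906148/2011588915 ≈ 0.62583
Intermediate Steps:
-16628/(-45665) - 11528/(-44051) = -16628*(-1/45665) - 11528*(-1/44051) = 16628/45665 + 11528/44051 = 1258906148/2011588915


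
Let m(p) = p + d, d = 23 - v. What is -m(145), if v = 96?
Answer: -72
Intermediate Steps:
d = -73 (d = 23 - 1*96 = 23 - 96 = -73)
m(p) = -73 + p (m(p) = p - 73 = -73 + p)
-m(145) = -(-73 + 145) = -1*72 = -72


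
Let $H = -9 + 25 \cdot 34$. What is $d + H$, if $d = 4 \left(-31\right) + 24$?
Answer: $741$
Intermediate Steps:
$H = 841$ ($H = -9 + 850 = 841$)
$d = -100$ ($d = -124 + 24 = -100$)
$d + H = -100 + 841 = 741$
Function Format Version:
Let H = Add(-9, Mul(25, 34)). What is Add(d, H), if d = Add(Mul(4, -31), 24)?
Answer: 741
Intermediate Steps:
H = 841 (H = Add(-9, 850) = 841)
d = -100 (d = Add(-124, 24) = -100)
Add(d, H) = Add(-100, 841) = 741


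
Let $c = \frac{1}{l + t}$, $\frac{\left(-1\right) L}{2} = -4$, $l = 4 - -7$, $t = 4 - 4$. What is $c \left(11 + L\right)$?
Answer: $\frac{19}{11} \approx 1.7273$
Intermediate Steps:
$t = 0$ ($t = 4 - 4 = 0$)
$l = 11$ ($l = 4 + 7 = 11$)
$L = 8$ ($L = \left(-2\right) \left(-4\right) = 8$)
$c = \frac{1}{11}$ ($c = \frac{1}{11 + 0} = \frac{1}{11} \approx 0.090909$)
$c \left(11 + L\right) = \frac{11 + 8}{11} = \frac{1}{11} \cdot 19 = \frac{19}{11}$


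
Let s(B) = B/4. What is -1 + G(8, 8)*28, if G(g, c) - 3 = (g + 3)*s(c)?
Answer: 699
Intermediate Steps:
s(B) = B/4 (s(B) = B*(¼) = B/4)
G(g, c) = 3 + c*(3 + g)/4 (G(g, c) = 3 + (g + 3)*(c/4) = 3 + (3 + g)*(c/4) = 3 + c*(3 + g)/4)
-1 + G(8, 8)*28 = -1 + (3 + (¾)*8 + (¼)*8*8)*28 = -1 + (3 + 6 + 16)*28 = -1 + 25*28 = -1 + 700 = 699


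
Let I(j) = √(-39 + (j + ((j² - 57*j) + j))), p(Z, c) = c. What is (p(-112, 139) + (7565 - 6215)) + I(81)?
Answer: 1489 + √2067 ≈ 1534.5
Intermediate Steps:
I(j) = √(-39 + j² - 55*j) (I(j) = √(-39 + (j + (j² - 56*j))) = √(-39 + (j² - 55*j)) = √(-39 + j² - 55*j))
(p(-112, 139) + (7565 - 6215)) + I(81) = (139 + (7565 - 6215)) + √(-39 + 81² - 55*81) = (139 + 1350) + √(-39 + 6561 - 4455) = 1489 + √2067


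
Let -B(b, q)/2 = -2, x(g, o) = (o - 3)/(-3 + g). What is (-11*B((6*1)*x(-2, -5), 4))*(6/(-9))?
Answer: 88/3 ≈ 29.333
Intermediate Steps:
x(g, o) = (-3 + o)/(-3 + g)
B(b, q) = 4 (B(b, q) = -2*(-2) = 4)
(-11*B((6*1)*x(-2, -5), 4))*(6/(-9)) = (-11*4)*(6/(-9)) = -264*(-1)/9 = -44*(-⅔) = 88/3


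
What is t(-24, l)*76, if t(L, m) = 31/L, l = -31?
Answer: -589/6 ≈ -98.167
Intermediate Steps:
t(-24, l)*76 = (31/(-24))*76 = (31*(-1/24))*76 = -31/24*76 = -589/6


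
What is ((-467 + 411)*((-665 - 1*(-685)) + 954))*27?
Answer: -1472688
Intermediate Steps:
((-467 + 411)*((-665 - 1*(-685)) + 954))*27 = -56*((-665 + 685) + 954)*27 = -56*(20 + 954)*27 = -56*974*27 = -54544*27 = -1472688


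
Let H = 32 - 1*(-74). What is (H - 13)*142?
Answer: 13206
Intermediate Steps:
H = 106 (H = 32 + 74 = 106)
(H - 13)*142 = (106 - 13)*142 = 93*142 = 13206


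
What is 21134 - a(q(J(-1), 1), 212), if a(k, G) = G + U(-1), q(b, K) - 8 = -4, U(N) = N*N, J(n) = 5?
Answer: 20921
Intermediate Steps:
U(N) = N**2
q(b, K) = 4 (q(b, K) = 8 - 4 = 4)
a(k, G) = 1 + G (a(k, G) = G + (-1)**2 = G + 1 = 1 + G)
21134 - a(q(J(-1), 1), 212) = 21134 - (1 + 212) = 21134 - 1*213 = 21134 - 213 = 20921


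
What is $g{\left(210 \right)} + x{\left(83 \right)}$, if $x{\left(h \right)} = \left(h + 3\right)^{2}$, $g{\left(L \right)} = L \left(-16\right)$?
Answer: $4036$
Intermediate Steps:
$g{\left(L \right)} = - 16 L$
$x{\left(h \right)} = \left(3 + h\right)^{2}$
$g{\left(210 \right)} + x{\left(83 \right)} = \left(-16\right) 210 + \left(3 + 83\right)^{2} = -3360 + 86^{2} = -3360 + 7396 = 4036$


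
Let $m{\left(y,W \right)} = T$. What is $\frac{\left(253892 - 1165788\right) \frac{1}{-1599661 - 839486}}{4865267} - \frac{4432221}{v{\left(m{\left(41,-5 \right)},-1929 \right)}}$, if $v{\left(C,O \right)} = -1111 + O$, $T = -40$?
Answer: $\frac{52597616069110733869}{36075988278036960} \approx 1458.0$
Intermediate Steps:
$m{\left(y,W \right)} = -40$
$\frac{\left(253892 - 1165788\right) \frac{1}{-1599661 - 839486}}{4865267} - \frac{4432221}{v{\left(m{\left(41,-5 \right)},-1929 \right)}} = \frac{\left(253892 - 1165788\right) \frac{1}{-1599661 - 839486}}{4865267} - \frac{4432221}{-1111 - 1929} = - \frac{911896}{-2439147} \cdot \frac{1}{4865267} - \frac{4432221}{-3040} = \left(-911896\right) \left(- \frac{1}{2439147}\right) \frac{1}{4865267} - - \frac{4432221}{3040} = \frac{911896}{2439147} \cdot \frac{1}{4865267} + \frac{4432221}{3040} = \frac{911896}{11867101407249} + \frac{4432221}{3040} = \frac{52597616069110733869}{36075988278036960}$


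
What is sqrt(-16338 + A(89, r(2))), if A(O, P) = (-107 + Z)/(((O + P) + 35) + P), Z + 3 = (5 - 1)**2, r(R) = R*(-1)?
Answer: I*sqrt(14704905)/30 ≈ 127.82*I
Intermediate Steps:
r(R) = -R
Z = 13 (Z = -3 + (5 - 1)**2 = -3 + 4**2 = -3 + 16 = 13)
A(O, P) = -94/(35 + O + 2*P) (A(O, P) = (-107 + 13)/(((O + P) + 35) + P) = -94/((35 + O + P) + P) = -94/(35 + O + 2*P))
sqrt(-16338 + A(89, r(2))) = sqrt(-16338 - 94/(35 + 89 + 2*(-1*2))) = sqrt(-16338 - 94/(35 + 89 + 2*(-2))) = sqrt(-16338 - 94/(35 + 89 - 4)) = sqrt(-16338 - 94/120) = sqrt(-16338 - 94*1/120) = sqrt(-16338 - 47/60) = sqrt(-980327/60) = I*sqrt(14704905)/30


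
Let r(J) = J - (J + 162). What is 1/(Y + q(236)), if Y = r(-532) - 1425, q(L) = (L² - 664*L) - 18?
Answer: -1/102613 ≈ -9.7454e-6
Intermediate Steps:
r(J) = -162 (r(J) = J - (162 + J) = J + (-162 - J) = -162)
q(L) = -18 + L² - 664*L
Y = -1587 (Y = -162 - 1425 = -1587)
1/(Y + q(236)) = 1/(-1587 + (-18 + 236² - 664*236)) = 1/(-1587 + (-18 + 55696 - 156704)) = 1/(-1587 - 101026) = 1/(-102613) = -1/102613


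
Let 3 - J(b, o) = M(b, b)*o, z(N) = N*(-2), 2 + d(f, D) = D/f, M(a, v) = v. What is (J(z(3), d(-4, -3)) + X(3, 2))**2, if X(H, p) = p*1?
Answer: 25/4 ≈ 6.2500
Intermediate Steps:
X(H, p) = p
d(f, D) = -2 + D/f
z(N) = -2*N
J(b, o) = 3 - b*o
(J(z(3), d(-4, -3)) + X(3, 2))**2 = ((3 - (-2*3)*(-2 - 3/(-4))) + 2)**2 = ((3 - 1*(-6)*(-2 - 3*(-1/4))) + 2)**2 = ((3 - 1*(-6)*(-2 + 3/4)) + 2)**2 = ((3 - 1*(-6)*(-5/4)) + 2)**2 = ((3 - 15/2) + 2)**2 = (-9/2 + 2)**2 = (-5/2)**2 = 25/4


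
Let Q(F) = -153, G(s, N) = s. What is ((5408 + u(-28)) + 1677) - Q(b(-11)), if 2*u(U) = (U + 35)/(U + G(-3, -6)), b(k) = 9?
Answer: 448749/62 ≈ 7237.9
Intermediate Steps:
u(U) = (35 + U)/(2*(-3 + U)) (u(U) = ((U + 35)/(U - 3))/2 = ((35 + U)/(-3 + U))/2 = (35 + U)/(2*(-3 + U)))
((5408 + u(-28)) + 1677) - Q(b(-11)) = ((5408 + (35 - 28)/(2*(-3 - 28))) + 1677) - 1*(-153) = ((5408 + (½)*7/(-31)) + 1677) + 153 = ((5408 + (½)*(-1/31)*7) + 1677) + 153 = ((5408 - 7/62) + 1677) + 153 = (335289/62 + 1677) + 153 = 439263/62 + 153 = 448749/62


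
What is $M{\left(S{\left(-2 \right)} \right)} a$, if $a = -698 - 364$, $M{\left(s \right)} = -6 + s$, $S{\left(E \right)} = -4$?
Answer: $10620$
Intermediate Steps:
$a = -1062$
$M{\left(S{\left(-2 \right)} \right)} a = \left(-6 - 4\right) \left(-1062\right) = \left(-10\right) \left(-1062\right) = 10620$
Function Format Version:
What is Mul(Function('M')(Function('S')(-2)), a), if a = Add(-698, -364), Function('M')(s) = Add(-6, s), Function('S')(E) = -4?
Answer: 10620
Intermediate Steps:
a = -1062
Mul(Function('M')(Function('S')(-2)), a) = Mul(Add(-6, -4), -1062) = Mul(-10, -1062) = 10620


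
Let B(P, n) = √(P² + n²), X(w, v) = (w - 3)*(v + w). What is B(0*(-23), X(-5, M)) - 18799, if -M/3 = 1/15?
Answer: -93787/5 ≈ -18757.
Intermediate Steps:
M = -⅕ (M = -3/15 = -3*1/15 = -⅕ ≈ -0.20000)
X(w, v) = (-3 + w)*(v + w)
B(0*(-23), X(-5, M)) - 18799 = √((0*(-23))² + ((-5)² - 3*(-⅕) - 3*(-5) - ⅕*(-5))²) - 18799 = √(0² + (25 + ⅗ + 15 + 1)²) - 18799 = √(0 + (208/5)²) - 18799 = √(0 + 43264/25) - 18799 = √(43264/25) - 18799 = 208/5 - 18799 = -93787/5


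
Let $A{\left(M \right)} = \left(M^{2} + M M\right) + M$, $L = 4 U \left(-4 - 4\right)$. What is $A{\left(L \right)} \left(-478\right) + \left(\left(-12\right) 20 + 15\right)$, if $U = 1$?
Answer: $-963873$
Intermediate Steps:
$L = -32$ ($L = 4 \cdot 1 \left(-4 - 4\right) = 4 \left(-8\right) = -32$)
$A{\left(M \right)} = M + 2 M^{2}$ ($A{\left(M \right)} = \left(M^{2} + M^{2}\right) + M = 2 M^{2} + M = M + 2 M^{2}$)
$A{\left(L \right)} \left(-478\right) + \left(\left(-12\right) 20 + 15\right) = - 32 \left(1 + 2 \left(-32\right)\right) \left(-478\right) + \left(\left(-12\right) 20 + 15\right) = - 32 \left(1 - 64\right) \left(-478\right) + \left(-240 + 15\right) = \left(-32\right) \left(-63\right) \left(-478\right) - 225 = 2016 \left(-478\right) - 225 = -963648 - 225 = -963873$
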